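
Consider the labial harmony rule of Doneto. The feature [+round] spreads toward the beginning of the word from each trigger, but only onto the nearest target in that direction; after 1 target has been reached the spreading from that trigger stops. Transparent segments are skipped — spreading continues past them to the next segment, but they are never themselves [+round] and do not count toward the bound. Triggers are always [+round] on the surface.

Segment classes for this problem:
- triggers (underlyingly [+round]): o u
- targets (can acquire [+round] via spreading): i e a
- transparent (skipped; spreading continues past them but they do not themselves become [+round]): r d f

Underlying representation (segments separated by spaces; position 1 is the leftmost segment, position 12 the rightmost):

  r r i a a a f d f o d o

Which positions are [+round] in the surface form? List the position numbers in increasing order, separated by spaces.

From /o/ at 10 leftward: 9 /f/ transparent; 8 /d/ transparent; 7 /f/ transparent; 6 /a/ → [+round]; bound reached.
From /o/ at 12 leftward: 11 /d/ transparent; 10 /o/ is itself a trigger — this domain ends here.
Targets with no active source: positions 3 4 5 stay [-round].

6 10 12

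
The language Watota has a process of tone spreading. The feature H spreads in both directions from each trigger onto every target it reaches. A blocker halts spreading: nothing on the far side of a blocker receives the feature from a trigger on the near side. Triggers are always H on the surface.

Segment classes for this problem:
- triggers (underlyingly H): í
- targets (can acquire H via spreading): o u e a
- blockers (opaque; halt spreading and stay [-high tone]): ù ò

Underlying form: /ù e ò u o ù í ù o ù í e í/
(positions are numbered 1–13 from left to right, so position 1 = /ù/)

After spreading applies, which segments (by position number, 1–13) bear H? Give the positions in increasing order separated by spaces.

From /í/ at 7 rightward: 8 /ù/ blocks.
From /í/ at 7 leftward: 6 /ù/ blocks.
From /í/ at 11 rightward: 12 /e/ → H; 13 /í/ is itself a trigger — this domain ends here.
From /í/ at 11 leftward: 10 /ù/ blocks.
From /í/ at 13 rightward: word edge.
From /í/ at 13 leftward: 12 /e/ → H; 11 /í/ is itself a trigger — this domain ends here.
Targets with no active source: positions 2 4 5 9 stay [-high tone].

7 11 12 13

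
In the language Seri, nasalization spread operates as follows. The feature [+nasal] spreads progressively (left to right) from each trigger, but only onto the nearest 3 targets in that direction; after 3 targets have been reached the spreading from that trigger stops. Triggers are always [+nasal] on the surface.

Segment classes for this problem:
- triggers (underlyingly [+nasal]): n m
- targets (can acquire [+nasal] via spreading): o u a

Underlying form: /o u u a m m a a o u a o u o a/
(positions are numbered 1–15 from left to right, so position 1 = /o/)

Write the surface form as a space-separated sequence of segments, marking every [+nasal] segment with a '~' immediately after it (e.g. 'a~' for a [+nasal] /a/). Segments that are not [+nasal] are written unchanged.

From /m/ at 5 rightward: 6 /m/ is itself a trigger — this domain ends here.
From /m/ at 6 rightward: 7 /a/ → [+nasal]; 8 /a/ → [+nasal]; 9 /o/ → [+nasal]; bound reached.
Targets with no active source: positions 1 2 3 4 10 11 12 13 14 15 stay [-nasal].
[+nasal] positions on the surface: 5 6 7 8 9.

o u u a m~ m~ a~ a~ o~ u a o u o a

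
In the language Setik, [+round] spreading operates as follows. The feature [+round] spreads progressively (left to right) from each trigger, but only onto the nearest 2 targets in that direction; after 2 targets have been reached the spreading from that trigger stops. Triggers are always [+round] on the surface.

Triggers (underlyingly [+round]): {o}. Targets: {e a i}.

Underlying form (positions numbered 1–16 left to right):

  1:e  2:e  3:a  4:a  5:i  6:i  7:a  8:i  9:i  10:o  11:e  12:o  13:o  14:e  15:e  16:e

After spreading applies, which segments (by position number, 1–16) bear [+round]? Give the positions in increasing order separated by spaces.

10 11 12 13 14 15

From /o/ at 10 rightward: 11 /e/ → [+round]; 12 /o/ is itself a trigger — this domain ends here.
From /o/ at 12 rightward: 13 /o/ is itself a trigger — this domain ends here.
From /o/ at 13 rightward: 14 /e/ → [+round]; 15 /e/ → [+round]; bound reached.
Targets with no active source: positions 1 2 3 4 5 6 7 8 9 16 stay [-round].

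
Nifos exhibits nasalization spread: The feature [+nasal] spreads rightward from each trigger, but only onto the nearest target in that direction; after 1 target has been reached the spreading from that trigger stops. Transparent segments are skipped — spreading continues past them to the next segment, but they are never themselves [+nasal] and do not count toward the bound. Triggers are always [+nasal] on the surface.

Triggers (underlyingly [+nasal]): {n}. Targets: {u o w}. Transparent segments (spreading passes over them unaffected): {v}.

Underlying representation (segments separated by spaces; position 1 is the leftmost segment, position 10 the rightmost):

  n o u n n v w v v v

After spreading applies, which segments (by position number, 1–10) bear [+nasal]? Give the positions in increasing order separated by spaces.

1 2 4 5 7

From /n/ at 1 rightward: 2 /o/ → [+nasal]; bound reached.
From /n/ at 4 rightward: 5 /n/ is itself a trigger — this domain ends here.
From /n/ at 5 rightward: 6 /v/ transparent; 7 /w/ → [+nasal]; bound reached.
Target with no active source: position 3 stays [-nasal].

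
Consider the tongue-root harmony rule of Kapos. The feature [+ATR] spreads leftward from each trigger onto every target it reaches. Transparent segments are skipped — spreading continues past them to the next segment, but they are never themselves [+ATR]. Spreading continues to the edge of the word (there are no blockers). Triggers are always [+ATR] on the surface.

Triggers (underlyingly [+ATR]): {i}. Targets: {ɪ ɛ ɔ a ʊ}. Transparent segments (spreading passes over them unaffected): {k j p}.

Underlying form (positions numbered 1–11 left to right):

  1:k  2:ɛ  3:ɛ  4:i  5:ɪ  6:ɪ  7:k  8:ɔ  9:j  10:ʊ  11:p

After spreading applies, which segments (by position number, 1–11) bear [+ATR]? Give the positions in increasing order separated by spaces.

2 3 4

From /i/ at 4 leftward: 3 /ɛ/ → [+ATR]; 2 /ɛ/ → [+ATR]; 1 /k/ transparent; word edge.
Targets with no active source: positions 5 6 8 10 stay [-ATR].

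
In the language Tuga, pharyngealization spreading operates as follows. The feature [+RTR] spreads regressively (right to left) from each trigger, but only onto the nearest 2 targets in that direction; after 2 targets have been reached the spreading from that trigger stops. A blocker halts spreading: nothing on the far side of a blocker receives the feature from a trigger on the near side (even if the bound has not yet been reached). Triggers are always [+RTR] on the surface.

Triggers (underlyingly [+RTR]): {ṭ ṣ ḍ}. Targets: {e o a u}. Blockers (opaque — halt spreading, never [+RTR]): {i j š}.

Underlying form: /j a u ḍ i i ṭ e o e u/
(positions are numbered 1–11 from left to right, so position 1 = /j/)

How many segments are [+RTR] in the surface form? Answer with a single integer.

From /ḍ/ at 4 leftward: 3 /u/ → [+RTR]; 2 /a/ → [+RTR]; bound reached.
From /ṭ/ at 7 leftward: 6 /i/ blocks.
Targets with no active source: positions 8 9 10 11 stay [-emphatic].
[+RTR] positions on the surface: 2 3 4 7.

4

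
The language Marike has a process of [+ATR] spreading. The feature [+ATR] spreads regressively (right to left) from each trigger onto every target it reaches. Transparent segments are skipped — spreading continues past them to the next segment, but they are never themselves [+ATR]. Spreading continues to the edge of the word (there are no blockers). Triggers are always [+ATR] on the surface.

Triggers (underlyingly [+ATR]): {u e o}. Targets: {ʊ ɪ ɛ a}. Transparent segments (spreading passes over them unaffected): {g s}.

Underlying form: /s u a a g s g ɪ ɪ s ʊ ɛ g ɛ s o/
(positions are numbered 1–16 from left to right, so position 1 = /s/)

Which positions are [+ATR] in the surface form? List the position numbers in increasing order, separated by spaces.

2 3 4 8 9 11 12 14 16

From /u/ at 2 leftward: 1 /s/ transparent; word edge.
From /o/ at 16 leftward: 15 /s/ transparent; 14 /ɛ/ → [+ATR]; 13 /g/ transparent; 12 /ɛ/ → [+ATR]; 11 /ʊ/ → [+ATR]; 10 /s/ transparent; 9 /ɪ/ → [+ATR]; 8 /ɪ/ → [+ATR]; 7 /g/ transparent; 6 /s/ transparent; 5 /g/ transparent; 4 /a/ → [+ATR]; 3 /a/ → [+ATR]; 2 /u/ is itself a trigger — this domain ends here.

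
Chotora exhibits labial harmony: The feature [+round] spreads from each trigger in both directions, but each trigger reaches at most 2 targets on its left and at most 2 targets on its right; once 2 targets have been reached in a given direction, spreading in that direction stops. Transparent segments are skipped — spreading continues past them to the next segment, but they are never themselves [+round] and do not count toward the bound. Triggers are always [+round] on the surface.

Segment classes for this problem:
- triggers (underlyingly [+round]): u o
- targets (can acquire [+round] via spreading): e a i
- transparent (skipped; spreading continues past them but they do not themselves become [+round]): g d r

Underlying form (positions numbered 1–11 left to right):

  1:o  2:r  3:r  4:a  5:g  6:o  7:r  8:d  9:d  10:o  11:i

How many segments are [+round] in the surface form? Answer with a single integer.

From /o/ at 1 rightward: 2 /r/ transparent; 3 /r/ transparent; 4 /a/ → [+round]; 5 /g/ transparent; 6 /o/ is itself a trigger — this domain ends here.
From /o/ at 1 leftward: word edge.
From /o/ at 6 rightward: 7 /r/ transparent; 8 /d/ transparent; 9 /d/ transparent; 10 /o/ is itself a trigger — this domain ends here.
From /o/ at 6 leftward: 5 /g/ transparent; 4 /a/ → [+round]; 3 /r/ transparent; 2 /r/ transparent; 1 /o/ is itself a trigger — this domain ends here.
From /o/ at 10 rightward: 11 /i/ → [+round]; word edge.
From /o/ at 10 leftward: 9 /d/ transparent; 8 /d/ transparent; 7 /r/ transparent; 6 /o/ is itself a trigger — this domain ends here.
[+round] positions on the surface: 1 4 6 10 11.

5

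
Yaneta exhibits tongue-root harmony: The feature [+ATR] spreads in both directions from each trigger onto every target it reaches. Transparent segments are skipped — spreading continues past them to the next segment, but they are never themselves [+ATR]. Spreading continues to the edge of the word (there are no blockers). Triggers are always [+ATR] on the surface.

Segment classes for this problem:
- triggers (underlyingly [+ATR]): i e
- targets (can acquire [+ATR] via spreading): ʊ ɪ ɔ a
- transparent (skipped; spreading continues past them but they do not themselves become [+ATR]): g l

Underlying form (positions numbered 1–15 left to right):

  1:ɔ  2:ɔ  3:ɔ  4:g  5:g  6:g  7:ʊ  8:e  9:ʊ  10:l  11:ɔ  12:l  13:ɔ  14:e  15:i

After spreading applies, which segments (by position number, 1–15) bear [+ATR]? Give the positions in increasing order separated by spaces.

1 2 3 7 8 9 11 13 14 15

From /e/ at 8 rightward: 9 /ʊ/ → [+ATR]; 10 /l/ transparent; 11 /ɔ/ → [+ATR]; 12 /l/ transparent; 13 /ɔ/ → [+ATR]; 14 /e/ is itself a trigger — this domain ends here.
From /e/ at 8 leftward: 7 /ʊ/ → [+ATR]; 6 /g/ transparent; 5 /g/ transparent; 4 /g/ transparent; 3 /ɔ/ → [+ATR]; 2 /ɔ/ → [+ATR]; 1 /ɔ/ → [+ATR]; word edge.
From /e/ at 14 rightward: 15 /i/ is itself a trigger — this domain ends here.
From /e/ at 14 leftward: 13 /ɔ/ → [+ATR]; 12 /l/ transparent; 11 /ɔ/ → [+ATR]; 10 /l/ transparent; 9 /ʊ/ → [+ATR]; 8 /e/ is itself a trigger — this domain ends here.
From /i/ at 15 rightward: word edge.
From /i/ at 15 leftward: 14 /e/ is itself a trigger — this domain ends here.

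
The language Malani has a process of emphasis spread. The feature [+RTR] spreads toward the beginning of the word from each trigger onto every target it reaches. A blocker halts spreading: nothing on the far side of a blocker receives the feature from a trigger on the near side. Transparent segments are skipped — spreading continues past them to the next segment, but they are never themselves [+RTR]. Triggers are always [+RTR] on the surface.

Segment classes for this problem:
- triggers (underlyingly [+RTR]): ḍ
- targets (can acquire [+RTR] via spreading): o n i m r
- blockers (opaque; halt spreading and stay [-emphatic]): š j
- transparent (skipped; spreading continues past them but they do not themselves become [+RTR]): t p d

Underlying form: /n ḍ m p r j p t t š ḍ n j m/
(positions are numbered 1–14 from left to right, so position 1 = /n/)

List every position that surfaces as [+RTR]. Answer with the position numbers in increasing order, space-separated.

1 2 11

From /ḍ/ at 2 leftward: 1 /n/ → [+RTR]; word edge.
From /ḍ/ at 11 leftward: 10 /š/ blocks.
Targets with no active source: positions 3 5 12 14 stay [-emphatic].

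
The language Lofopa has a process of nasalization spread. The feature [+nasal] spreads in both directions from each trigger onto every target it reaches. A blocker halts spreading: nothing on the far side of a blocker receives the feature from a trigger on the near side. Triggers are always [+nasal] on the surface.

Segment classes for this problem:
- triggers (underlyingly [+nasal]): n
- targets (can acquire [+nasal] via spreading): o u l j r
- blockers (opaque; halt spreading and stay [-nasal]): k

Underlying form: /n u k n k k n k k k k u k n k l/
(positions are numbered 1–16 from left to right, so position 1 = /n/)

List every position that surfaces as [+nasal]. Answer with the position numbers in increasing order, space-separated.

From /n/ at 1 rightward: 2 /u/ → [+nasal]; 3 /k/ blocks.
From /n/ at 1 leftward: word edge.
From /n/ at 4 rightward: 5 /k/ blocks.
From /n/ at 4 leftward: 3 /k/ blocks.
From /n/ at 7 rightward: 8 /k/ blocks.
From /n/ at 7 leftward: 6 /k/ blocks.
From /n/ at 14 rightward: 15 /k/ blocks.
From /n/ at 14 leftward: 13 /k/ blocks.
Targets with no active source: positions 12 16 stay [-nasal].

1 2 4 7 14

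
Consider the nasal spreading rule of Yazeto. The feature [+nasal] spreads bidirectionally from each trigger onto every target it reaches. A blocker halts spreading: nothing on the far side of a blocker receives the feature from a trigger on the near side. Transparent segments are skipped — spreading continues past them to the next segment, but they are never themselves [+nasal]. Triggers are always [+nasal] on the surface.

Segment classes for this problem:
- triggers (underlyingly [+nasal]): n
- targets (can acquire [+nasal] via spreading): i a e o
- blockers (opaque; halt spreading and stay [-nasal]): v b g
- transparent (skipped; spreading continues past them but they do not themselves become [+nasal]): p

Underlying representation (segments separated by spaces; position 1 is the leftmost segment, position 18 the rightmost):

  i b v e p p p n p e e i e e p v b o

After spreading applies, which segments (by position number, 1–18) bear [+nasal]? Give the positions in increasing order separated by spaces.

4 8 10 11 12 13 14

From /n/ at 8 rightward: 9 /p/ transparent; 10 /e/ → [+nasal]; 11 /e/ → [+nasal]; 12 /i/ → [+nasal]; 13 /e/ → [+nasal]; 14 /e/ → [+nasal]; 15 /p/ transparent; 16 /v/ blocks.
From /n/ at 8 leftward: 7 /p/ transparent; 6 /p/ transparent; 5 /p/ transparent; 4 /e/ → [+nasal]; 3 /v/ blocks.
Targets with no active source: positions 1 18 stay [-nasal].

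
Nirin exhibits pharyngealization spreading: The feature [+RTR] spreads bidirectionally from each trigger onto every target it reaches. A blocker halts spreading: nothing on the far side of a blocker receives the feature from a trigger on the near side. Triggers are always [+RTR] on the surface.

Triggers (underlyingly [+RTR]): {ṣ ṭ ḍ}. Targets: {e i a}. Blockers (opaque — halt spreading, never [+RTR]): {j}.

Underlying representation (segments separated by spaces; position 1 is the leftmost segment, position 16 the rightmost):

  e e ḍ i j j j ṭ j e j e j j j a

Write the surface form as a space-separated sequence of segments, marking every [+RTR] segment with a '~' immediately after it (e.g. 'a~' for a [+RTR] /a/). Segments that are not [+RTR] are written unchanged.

From /ḍ/ at 3 rightward: 4 /i/ → [+RTR]; 5 /j/ blocks.
From /ḍ/ at 3 leftward: 2 /e/ → [+RTR]; 1 /e/ → [+RTR]; word edge.
From /ṭ/ at 8 rightward: 9 /j/ blocks.
From /ṭ/ at 8 leftward: 7 /j/ blocks.
Targets with no active source: positions 10 12 16 stay [-emphatic].
[+RTR] positions on the surface: 1 2 3 4 8.

e~ e~ ḍ~ i~ j j j ṭ~ j e j e j j j a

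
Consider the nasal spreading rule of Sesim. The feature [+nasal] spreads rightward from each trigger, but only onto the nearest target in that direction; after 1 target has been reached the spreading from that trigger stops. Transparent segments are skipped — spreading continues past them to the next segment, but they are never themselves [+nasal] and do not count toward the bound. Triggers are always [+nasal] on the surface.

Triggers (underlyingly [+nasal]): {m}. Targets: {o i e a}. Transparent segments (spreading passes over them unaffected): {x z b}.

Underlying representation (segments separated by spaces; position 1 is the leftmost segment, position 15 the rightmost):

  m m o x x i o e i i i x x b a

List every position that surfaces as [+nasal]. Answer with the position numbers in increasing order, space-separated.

From /m/ at 1 rightward: 2 /m/ is itself a trigger — this domain ends here.
From /m/ at 2 rightward: 3 /o/ → [+nasal]; bound reached.
Targets with no active source: positions 6 7 8 9 10 11 15 stay [-nasal].

1 2 3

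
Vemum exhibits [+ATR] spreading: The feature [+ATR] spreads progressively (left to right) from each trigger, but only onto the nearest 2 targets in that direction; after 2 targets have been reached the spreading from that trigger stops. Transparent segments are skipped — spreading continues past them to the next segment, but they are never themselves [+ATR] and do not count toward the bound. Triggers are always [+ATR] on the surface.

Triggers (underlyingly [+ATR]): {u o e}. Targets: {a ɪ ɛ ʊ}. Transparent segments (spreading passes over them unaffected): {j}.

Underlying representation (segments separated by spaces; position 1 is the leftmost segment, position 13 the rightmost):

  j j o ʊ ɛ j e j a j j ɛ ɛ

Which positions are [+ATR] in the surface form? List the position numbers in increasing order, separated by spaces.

From /o/ at 3 rightward: 4 /ʊ/ → [+ATR]; 5 /ɛ/ → [+ATR]; bound reached.
From /e/ at 7 rightward: 8 /j/ transparent; 9 /a/ → [+ATR]; 10 /j/ transparent; 11 /j/ transparent; 12 /ɛ/ → [+ATR]; bound reached.
Target with no active source: position 13 stays [-ATR].

3 4 5 7 9 12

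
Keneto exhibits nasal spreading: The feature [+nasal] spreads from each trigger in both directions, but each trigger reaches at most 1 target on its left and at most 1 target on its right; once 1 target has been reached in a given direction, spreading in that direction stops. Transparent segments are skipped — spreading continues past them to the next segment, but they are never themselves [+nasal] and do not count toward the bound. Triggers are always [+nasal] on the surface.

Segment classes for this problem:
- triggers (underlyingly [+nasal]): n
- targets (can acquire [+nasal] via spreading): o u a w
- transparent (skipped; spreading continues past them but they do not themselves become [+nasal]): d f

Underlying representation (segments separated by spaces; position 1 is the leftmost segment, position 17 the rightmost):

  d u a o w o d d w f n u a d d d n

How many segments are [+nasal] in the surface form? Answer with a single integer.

5

From /n/ at 11 rightward: 12 /u/ → [+nasal]; bound reached.
From /n/ at 11 leftward: 10 /f/ transparent; 9 /w/ → [+nasal]; bound reached.
From /n/ at 17 rightward: word edge.
From /n/ at 17 leftward: 16 /d/ transparent; 15 /d/ transparent; 14 /d/ transparent; 13 /a/ → [+nasal]; bound reached.
Targets with no active source: positions 2 3 4 5 6 stay [-nasal].
[+nasal] positions on the surface: 9 11 12 13 17.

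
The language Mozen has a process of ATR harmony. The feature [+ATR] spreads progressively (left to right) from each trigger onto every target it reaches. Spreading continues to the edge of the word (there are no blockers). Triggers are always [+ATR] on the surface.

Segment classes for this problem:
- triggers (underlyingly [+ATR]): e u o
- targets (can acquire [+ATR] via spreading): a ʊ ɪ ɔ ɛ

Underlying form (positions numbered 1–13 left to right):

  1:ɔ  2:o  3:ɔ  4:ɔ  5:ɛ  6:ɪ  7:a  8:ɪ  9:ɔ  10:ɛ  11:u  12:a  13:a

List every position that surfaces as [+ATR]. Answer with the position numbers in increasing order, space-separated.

From /o/ at 2 rightward: 3 /ɔ/ → [+ATR]; 4 /ɔ/ → [+ATR]; 5 /ɛ/ → [+ATR]; 6 /ɪ/ → [+ATR]; 7 /a/ → [+ATR]; 8 /ɪ/ → [+ATR]; 9 /ɔ/ → [+ATR]; 10 /ɛ/ → [+ATR]; 11 /u/ is itself a trigger — this domain ends here.
From /u/ at 11 rightward: 12 /a/ → [+ATR]; 13 /a/ → [+ATR]; word edge.
Target with no active source: position 1 stays [-ATR].

2 3 4 5 6 7 8 9 10 11 12 13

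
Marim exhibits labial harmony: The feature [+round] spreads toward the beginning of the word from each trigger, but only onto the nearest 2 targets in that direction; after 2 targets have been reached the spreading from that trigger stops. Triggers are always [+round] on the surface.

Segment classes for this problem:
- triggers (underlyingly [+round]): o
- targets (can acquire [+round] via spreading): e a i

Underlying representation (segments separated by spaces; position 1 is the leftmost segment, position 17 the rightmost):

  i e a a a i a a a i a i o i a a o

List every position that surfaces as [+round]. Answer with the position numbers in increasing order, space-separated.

From /o/ at 13 leftward: 12 /i/ → [+round]; 11 /a/ → [+round]; bound reached.
From /o/ at 17 leftward: 16 /a/ → [+round]; 15 /a/ → [+round]; bound reached.
Targets with no active source: positions 1 2 3 4 5 6 7 8 9 10 14 stay [-round].

11 12 13 15 16 17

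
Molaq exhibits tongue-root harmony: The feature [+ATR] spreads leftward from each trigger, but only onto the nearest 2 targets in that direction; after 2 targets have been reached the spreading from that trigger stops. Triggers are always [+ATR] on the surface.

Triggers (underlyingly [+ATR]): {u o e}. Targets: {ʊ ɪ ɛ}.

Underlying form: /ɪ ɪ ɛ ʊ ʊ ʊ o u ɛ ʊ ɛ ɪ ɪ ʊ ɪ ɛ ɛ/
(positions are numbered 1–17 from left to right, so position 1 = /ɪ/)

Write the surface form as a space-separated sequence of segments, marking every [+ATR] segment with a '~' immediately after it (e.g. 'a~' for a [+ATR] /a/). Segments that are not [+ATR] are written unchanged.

From /o/ at 7 leftward: 6 /ʊ/ → [+ATR]; 5 /ʊ/ → [+ATR]; bound reached.
From /u/ at 8 leftward: 7 /o/ is itself a trigger — this domain ends here.
Targets with no active source: positions 1 2 3 4 9 10 11 12 13 14 15 16 17 stay [-ATR].
[+ATR] positions on the surface: 5 6 7 8.

ɪ ɪ ɛ ʊ ʊ~ ʊ~ o~ u~ ɛ ʊ ɛ ɪ ɪ ʊ ɪ ɛ ɛ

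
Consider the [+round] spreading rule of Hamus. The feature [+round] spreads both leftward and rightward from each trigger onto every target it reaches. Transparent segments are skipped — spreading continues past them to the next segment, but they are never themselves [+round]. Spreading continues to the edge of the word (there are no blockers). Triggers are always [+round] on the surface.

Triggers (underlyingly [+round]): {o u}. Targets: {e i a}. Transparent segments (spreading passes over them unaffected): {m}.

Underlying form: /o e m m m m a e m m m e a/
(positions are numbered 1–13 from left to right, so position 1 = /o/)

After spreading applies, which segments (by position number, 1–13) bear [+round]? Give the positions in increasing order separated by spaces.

1 2 7 8 12 13

From /o/ at 1 rightward: 2 /e/ → [+round]; 3 /m/ transparent; 4 /m/ transparent; 5 /m/ transparent; 6 /m/ transparent; 7 /a/ → [+round]; 8 /e/ → [+round]; 9 /m/ transparent; 10 /m/ transparent; 11 /m/ transparent; 12 /e/ → [+round]; 13 /a/ → [+round]; word edge.
From /o/ at 1 leftward: word edge.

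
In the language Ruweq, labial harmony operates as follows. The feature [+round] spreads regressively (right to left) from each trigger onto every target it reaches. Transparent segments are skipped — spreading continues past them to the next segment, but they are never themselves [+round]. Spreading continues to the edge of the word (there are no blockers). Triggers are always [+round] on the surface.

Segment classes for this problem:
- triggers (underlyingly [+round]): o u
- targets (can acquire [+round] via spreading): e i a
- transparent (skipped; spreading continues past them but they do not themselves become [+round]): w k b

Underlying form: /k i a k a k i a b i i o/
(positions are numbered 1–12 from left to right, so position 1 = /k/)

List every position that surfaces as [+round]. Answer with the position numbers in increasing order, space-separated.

2 3 5 7 8 10 11 12

From /o/ at 12 leftward: 11 /i/ → [+round]; 10 /i/ → [+round]; 9 /b/ transparent; 8 /a/ → [+round]; 7 /i/ → [+round]; 6 /k/ transparent; 5 /a/ → [+round]; 4 /k/ transparent; 3 /a/ → [+round]; 2 /i/ → [+round]; 1 /k/ transparent; word edge.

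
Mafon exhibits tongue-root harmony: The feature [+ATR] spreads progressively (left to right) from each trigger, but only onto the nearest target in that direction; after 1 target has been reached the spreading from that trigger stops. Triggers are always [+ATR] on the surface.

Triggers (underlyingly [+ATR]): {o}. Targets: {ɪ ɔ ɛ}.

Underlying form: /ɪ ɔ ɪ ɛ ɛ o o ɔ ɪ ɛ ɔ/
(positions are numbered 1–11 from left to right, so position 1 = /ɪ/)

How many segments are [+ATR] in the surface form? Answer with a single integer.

From /o/ at 6 rightward: 7 /o/ is itself a trigger — this domain ends here.
From /o/ at 7 rightward: 8 /ɔ/ → [+ATR]; bound reached.
Targets with no active source: positions 1 2 3 4 5 9 10 11 stay [-ATR].
[+ATR] positions on the surface: 6 7 8.

3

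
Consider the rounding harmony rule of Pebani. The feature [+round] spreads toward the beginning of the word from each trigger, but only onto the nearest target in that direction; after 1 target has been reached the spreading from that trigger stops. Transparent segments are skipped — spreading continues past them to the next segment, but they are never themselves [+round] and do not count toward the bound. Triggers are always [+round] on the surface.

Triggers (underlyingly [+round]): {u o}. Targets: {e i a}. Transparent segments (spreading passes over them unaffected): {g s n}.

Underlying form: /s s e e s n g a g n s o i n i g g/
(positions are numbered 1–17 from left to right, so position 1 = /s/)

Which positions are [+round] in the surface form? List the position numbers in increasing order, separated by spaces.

8 12

From /o/ at 12 leftward: 11 /s/ transparent; 10 /n/ transparent; 9 /g/ transparent; 8 /a/ → [+round]; bound reached.
Targets with no active source: positions 3 4 13 15 stay [-round].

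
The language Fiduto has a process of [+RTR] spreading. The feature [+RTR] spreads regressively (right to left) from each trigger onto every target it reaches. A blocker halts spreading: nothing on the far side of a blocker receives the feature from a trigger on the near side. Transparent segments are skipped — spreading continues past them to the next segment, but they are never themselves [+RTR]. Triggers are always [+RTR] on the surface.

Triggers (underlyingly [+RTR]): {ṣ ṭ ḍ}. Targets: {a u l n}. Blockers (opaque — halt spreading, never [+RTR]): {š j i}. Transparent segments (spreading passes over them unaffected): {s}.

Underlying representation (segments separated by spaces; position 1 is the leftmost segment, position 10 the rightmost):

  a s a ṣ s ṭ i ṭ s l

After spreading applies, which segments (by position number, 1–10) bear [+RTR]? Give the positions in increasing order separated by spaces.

1 3 4 6 8

From /ṣ/ at 4 leftward: 3 /a/ → [+RTR]; 2 /s/ transparent; 1 /a/ → [+RTR]; word edge.
From /ṭ/ at 6 leftward: 5 /s/ transparent; 4 /ṣ/ is itself a trigger — this domain ends here.
From /ṭ/ at 8 leftward: 7 /i/ blocks.
Target with no active source: position 10 stays [-emphatic].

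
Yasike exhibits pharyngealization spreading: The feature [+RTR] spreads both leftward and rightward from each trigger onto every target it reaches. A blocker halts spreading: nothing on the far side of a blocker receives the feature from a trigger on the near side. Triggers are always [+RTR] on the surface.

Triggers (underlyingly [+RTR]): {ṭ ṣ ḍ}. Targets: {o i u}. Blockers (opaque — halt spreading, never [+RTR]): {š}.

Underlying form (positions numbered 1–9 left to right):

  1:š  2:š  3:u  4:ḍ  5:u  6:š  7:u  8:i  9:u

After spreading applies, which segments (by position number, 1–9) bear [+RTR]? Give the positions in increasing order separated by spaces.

3 4 5

From /ḍ/ at 4 rightward: 5 /u/ → [+RTR]; 6 /š/ blocks.
From /ḍ/ at 4 leftward: 3 /u/ → [+RTR]; 2 /š/ blocks.
Targets with no active source: positions 7 8 9 stay [-emphatic].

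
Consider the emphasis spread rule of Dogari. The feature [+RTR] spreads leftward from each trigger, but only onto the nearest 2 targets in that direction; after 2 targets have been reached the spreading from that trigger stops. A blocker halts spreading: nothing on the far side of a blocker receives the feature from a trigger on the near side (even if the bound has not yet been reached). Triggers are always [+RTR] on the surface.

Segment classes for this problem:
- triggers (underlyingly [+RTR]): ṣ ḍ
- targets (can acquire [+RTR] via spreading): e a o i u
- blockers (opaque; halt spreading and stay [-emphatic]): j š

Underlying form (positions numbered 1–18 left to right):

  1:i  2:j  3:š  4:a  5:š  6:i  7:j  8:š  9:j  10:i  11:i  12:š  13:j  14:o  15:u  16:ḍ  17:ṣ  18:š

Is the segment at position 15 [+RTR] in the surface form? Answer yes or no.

From /ḍ/ at 16 leftward: 15 /u/ → [+RTR]; 14 /o/ → [+RTR]; bound reached.
From /ṣ/ at 17 leftward: 16 /ḍ/ is itself a trigger — this domain ends here.
Targets with no active source: positions 1 4 6 10 11 stay [-emphatic].
[+RTR] positions on the surface: 14 15 16 17.

yes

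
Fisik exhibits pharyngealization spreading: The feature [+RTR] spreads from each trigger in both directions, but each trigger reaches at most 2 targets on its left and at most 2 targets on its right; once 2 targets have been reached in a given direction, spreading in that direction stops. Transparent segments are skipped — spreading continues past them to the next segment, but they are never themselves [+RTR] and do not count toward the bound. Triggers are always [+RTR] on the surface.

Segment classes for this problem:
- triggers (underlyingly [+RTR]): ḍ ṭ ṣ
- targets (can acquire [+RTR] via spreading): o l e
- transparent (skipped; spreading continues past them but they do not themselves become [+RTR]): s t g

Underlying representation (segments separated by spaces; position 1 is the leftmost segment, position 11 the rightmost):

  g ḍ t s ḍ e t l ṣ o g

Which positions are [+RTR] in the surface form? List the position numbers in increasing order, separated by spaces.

From /ḍ/ at 2 rightward: 3 /t/ transparent; 4 /s/ transparent; 5 /ḍ/ is itself a trigger — this domain ends here.
From /ḍ/ at 2 leftward: 1 /g/ transparent; word edge.
From /ḍ/ at 5 rightward: 6 /e/ → [+RTR]; 7 /t/ transparent; 8 /l/ → [+RTR]; bound reached.
From /ḍ/ at 5 leftward: 4 /s/ transparent; 3 /t/ transparent; 2 /ḍ/ is itself a trigger — this domain ends here.
From /ṣ/ at 9 rightward: 10 /o/ → [+RTR]; 11 /g/ transparent; word edge.
From /ṣ/ at 9 leftward: 8 /l/ → [+RTR]; 7 /t/ transparent; 6 /e/ → [+RTR]; bound reached.

2 5 6 8 9 10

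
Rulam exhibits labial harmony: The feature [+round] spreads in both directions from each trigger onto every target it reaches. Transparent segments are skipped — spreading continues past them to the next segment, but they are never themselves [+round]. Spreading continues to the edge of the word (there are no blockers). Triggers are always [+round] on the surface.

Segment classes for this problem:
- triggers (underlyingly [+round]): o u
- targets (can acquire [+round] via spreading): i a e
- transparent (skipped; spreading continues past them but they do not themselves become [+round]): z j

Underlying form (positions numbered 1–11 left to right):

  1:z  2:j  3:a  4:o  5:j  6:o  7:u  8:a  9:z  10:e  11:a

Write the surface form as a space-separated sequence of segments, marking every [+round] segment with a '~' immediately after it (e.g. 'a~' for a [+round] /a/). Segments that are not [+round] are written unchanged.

From /o/ at 4 rightward: 5 /j/ transparent; 6 /o/ is itself a trigger — this domain ends here.
From /o/ at 4 leftward: 3 /a/ → [+round]; 2 /j/ transparent; 1 /z/ transparent; word edge.
From /o/ at 6 rightward: 7 /u/ is itself a trigger — this domain ends here.
From /o/ at 6 leftward: 5 /j/ transparent; 4 /o/ is itself a trigger — this domain ends here.
From /u/ at 7 rightward: 8 /a/ → [+round]; 9 /z/ transparent; 10 /e/ → [+round]; 11 /a/ → [+round]; word edge.
From /u/ at 7 leftward: 6 /o/ is itself a trigger — this domain ends here.
[+round] positions on the surface: 3 4 6 7 8 10 11.

z j a~ o~ j o~ u~ a~ z e~ a~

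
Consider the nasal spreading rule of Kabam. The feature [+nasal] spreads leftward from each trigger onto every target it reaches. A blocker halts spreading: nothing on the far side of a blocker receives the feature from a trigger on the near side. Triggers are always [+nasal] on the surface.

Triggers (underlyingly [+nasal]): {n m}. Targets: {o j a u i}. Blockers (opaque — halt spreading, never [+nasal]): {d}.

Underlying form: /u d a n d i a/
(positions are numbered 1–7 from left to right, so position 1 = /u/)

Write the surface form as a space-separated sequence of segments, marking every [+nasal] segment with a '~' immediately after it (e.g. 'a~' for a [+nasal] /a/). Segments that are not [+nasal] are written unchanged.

From /n/ at 4 leftward: 3 /a/ → [+nasal]; 2 /d/ blocks.
Targets with no active source: positions 1 6 7 stay [-nasal].
[+nasal] positions on the surface: 3 4.

u d a~ n~ d i a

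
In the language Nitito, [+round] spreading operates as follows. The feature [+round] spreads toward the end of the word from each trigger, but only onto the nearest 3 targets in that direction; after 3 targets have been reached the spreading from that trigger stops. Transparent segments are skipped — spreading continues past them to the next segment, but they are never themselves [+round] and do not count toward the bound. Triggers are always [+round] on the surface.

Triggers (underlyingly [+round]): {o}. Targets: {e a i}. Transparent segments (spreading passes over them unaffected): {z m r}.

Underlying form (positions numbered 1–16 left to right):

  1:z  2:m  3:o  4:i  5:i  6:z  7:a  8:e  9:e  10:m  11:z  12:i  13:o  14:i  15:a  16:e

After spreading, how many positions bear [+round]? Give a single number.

8

From /o/ at 3 rightward: 4 /i/ → [+round]; 5 /i/ → [+round]; 6 /z/ transparent; 7 /a/ → [+round]; bound reached.
From /o/ at 13 rightward: 14 /i/ → [+round]; 15 /a/ → [+round]; 16 /e/ → [+round]; bound reached.
Targets with no active source: positions 8 9 12 stay [-round].
[+round] positions on the surface: 3 4 5 7 13 14 15 16.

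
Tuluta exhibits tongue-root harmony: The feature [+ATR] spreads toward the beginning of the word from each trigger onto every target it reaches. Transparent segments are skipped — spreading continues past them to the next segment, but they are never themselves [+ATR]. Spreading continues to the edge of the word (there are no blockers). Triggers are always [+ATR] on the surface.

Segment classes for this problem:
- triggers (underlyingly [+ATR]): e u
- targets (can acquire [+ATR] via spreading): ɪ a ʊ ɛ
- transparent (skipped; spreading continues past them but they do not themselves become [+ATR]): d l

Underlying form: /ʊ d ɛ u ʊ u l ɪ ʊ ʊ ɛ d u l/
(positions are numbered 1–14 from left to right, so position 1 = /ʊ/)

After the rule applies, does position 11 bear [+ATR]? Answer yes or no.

yes

From /u/ at 4 leftward: 3 /ɛ/ → [+ATR]; 2 /d/ transparent; 1 /ʊ/ → [+ATR]; word edge.
From /u/ at 6 leftward: 5 /ʊ/ → [+ATR]; 4 /u/ is itself a trigger — this domain ends here.
From /u/ at 13 leftward: 12 /d/ transparent; 11 /ɛ/ → [+ATR]; 10 /ʊ/ → [+ATR]; 9 /ʊ/ → [+ATR]; 8 /ɪ/ → [+ATR]; 7 /l/ transparent; 6 /u/ is itself a trigger — this domain ends here.
[+ATR] positions on the surface: 1 3 4 5 6 8 9 10 11 13.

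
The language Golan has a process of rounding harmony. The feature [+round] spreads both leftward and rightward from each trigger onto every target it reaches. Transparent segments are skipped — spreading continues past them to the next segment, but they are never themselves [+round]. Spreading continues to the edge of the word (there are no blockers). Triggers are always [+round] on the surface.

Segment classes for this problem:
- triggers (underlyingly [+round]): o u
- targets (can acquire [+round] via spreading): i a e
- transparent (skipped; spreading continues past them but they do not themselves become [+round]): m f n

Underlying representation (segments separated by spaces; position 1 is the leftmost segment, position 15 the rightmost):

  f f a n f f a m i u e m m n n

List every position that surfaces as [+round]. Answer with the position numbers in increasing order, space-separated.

3 7 9 10 11

From /u/ at 10 rightward: 11 /e/ → [+round]; 12 /m/ transparent; 13 /m/ transparent; 14 /n/ transparent; 15 /n/ transparent; word edge.
From /u/ at 10 leftward: 9 /i/ → [+round]; 8 /m/ transparent; 7 /a/ → [+round]; 6 /f/ transparent; 5 /f/ transparent; 4 /n/ transparent; 3 /a/ → [+round]; 2 /f/ transparent; 1 /f/ transparent; word edge.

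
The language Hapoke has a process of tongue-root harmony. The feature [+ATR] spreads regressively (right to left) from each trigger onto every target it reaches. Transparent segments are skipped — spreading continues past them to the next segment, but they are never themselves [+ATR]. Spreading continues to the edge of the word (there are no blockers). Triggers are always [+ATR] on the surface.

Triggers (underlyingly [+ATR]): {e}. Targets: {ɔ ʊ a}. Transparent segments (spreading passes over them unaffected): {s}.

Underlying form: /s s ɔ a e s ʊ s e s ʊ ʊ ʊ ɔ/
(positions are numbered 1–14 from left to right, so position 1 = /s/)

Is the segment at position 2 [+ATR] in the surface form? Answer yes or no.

From /e/ at 5 leftward: 4 /a/ → [+ATR]; 3 /ɔ/ → [+ATR]; 2 /s/ transparent; 1 /s/ transparent; word edge.
From /e/ at 9 leftward: 8 /s/ transparent; 7 /ʊ/ → [+ATR]; 6 /s/ transparent; 5 /e/ is itself a trigger — this domain ends here.
Targets with no active source: positions 11 12 13 14 stay [-ATR].
[+ATR] positions on the surface: 3 4 5 7 9.

no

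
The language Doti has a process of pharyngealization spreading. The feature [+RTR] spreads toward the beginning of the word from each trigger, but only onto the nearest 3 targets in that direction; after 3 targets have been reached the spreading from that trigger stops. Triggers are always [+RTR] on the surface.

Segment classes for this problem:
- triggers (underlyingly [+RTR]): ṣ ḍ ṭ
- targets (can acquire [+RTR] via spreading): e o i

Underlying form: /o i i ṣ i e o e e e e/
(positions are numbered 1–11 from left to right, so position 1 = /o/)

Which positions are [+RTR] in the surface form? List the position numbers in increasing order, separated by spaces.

1 2 3 4

From /ṣ/ at 4 leftward: 3 /i/ → [+RTR]; 2 /i/ → [+RTR]; 1 /o/ → [+RTR]; bound reached.
Targets with no active source: positions 5 6 7 8 9 10 11 stay [-emphatic].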